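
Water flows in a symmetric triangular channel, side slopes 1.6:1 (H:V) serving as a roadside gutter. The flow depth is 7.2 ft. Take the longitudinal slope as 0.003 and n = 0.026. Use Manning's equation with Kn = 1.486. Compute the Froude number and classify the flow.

subcritical

For a triangular section with side slope z = 1.6: A = zy² = 1.6×7.2² = 82.94 ft²; P = 2y√(1+z²) = 2×7.2×1.887 = 27.17 ft.
Hydraulic radius R = A/P = 82.94/27.17 = 3.053 ft.
V = (1.486/n) R^(2/3) √S = (1.486/0.026) × 3.053^(2/3) × √0.003 = 6.588 ft/s. Hydraulic depth D_h = A/T = 82.94/23.04 = 3.6 ft.
Froude number Fr = V/√(g·D_h) = 6.588/√(32.2×3.6) = 0.612, which is less than 1, so the flow is subcritical.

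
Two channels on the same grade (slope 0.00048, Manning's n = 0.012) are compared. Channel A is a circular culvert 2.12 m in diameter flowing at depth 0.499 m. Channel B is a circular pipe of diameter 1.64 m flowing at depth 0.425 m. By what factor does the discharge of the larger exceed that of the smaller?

Channel A: For a circular section of diameter D = 2.12 m at depth y = 0.499 m, the central angle is θ = 2 arccos(1 − 2y/D) = 2.026 rad. Then A = (D²/8)(θ − sin θ) = 0.6338 m² and P = Dθ/2 = 2.148 m. Hydraulic radius R = A/P = 0.6338/2.148 = 0.2951 m. Q_A = (1/0.012)·0.6338·0.2951^(2/3)·√0.00048 = 0.5128 m³/s.
Channel B: For a circular section of diameter D = 1.64 m at depth y = 0.425 m, the central angle is θ = 2 arccos(1 − 2y/D) = 2.136 rad. Then A = (D²/8)(θ − sin θ) = 0.4344 m² and P = Dθ/2 = 1.752 m. Hydraulic radius R = A/P = 0.4344/1.752 = 0.248 m. Q_B = (1/0.012)·0.4344·0.248^(2/3)·√0.00048 = 0.313 m³/s.
The larger discharge is 0.5128 m³/s and the smaller is 0.313 m³/s; the ratio is 1.64.

1.64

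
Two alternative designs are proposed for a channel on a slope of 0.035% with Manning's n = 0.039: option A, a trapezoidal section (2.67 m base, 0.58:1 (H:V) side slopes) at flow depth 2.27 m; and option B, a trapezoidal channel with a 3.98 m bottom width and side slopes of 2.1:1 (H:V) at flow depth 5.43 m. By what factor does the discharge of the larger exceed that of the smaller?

Channel A: With bottom width b = 2.67 m and side slope z = 0.58: A = (b + zy)y = (2.67 + 0.58×2.27)×2.27 = 9.05 m²; P = b + 2y√(1+z²) = 2.67 + 2×2.27×1.156 = 7.918 m. Hydraulic radius R = A/P = 9.05/7.918 = 1.143 m. Q_A = (1/0.039)·9.05·1.143^(2/3)·√0.00035 = 4.745 m³/s.
Channel B: With bottom width b = 3.98 m and side slope z = 2.1: A = (b + zy)y = (3.98 + 2.1×5.43)×5.43 = 83.53 m²; P = b + 2y√(1+z²) = 3.98 + 2×5.43×2.326 = 29.24 m. Hydraulic radius R = A/P = 83.53/29.24 = 2.857 m. Q_B = (1/0.039)·83.53·2.857^(2/3)·√0.00035 = 80.67 m³/s.
The larger discharge is 80.67 m³/s and the smaller is 4.745 m³/s; the ratio is 17.

17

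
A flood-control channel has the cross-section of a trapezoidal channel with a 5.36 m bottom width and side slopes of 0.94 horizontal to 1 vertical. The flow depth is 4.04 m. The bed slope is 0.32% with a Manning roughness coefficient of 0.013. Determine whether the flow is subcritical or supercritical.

supercritical

With bottom width b = 5.36 m and side slope z = 0.94: A = (b + zy)y = (5.36 + 0.94×4.04)×4.04 = 37 m²; P = b + 2y√(1+z²) = 5.36 + 2×4.04×1.372 = 16.45 m.
Hydraulic radius R = A/P = 37/16.45 = 2.249 m.
V = (1/n) R^(2/3) √S = (1/0.013) × 2.249^(2/3) × √0.0032 = 7.47 m/s. Hydraulic depth D_h = A/T = 37/12.96 = 2.856 m.
Froude number Fr = V/√(g·D_h) = 7.47/√(9.81×2.856) = 1.41, which is greater than 1, so the flow is supercritical.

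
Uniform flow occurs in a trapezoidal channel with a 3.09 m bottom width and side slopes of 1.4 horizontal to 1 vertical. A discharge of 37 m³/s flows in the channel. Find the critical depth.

At critical depth, Q² T / (g A³) = 1, i.e. A³/T = Q²/g = 37²/9.81 = 139.6.
Try y = 1.6 m: A³/T = 81.93 — low.
Try y = 1.85 m: A³/T = 140.3 — close enough.

y_c = 1.85 m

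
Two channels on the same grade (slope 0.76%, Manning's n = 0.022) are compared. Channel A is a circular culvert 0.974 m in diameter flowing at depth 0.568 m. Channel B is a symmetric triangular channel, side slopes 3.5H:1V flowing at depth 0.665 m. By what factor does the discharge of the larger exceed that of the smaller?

3.87

Channel A: For a circular section of diameter D = 0.974 m at depth y = 0.568 m, the central angle is θ = 2 arccos(1 − 2y/D) = 3.476 rad. Then A = (D²/8)(θ − sin θ) = 0.4511 m² and P = Dθ/2 = 1.693 m. Hydraulic radius R = A/P = 0.4511/1.693 = 0.2665 m. Q_A = (1/0.022)·0.4511·0.2665^(2/3)·√0.0076 = 0.7402 m³/s.
Channel B: For a triangular section with side slope z = 3.5: A = zy² = 3.5×0.665² = 1.548 m²; P = 2y√(1+z²) = 2×0.665×3.64 = 4.841 m. Hydraulic radius R = A/P = 1.548/4.841 = 0.3197 m. Q_B = (1/0.022)·1.548·0.3197^(2/3)·√0.0076 = 2.868 m³/s.
The larger discharge is 2.868 m³/s and the smaller is 0.7402 m³/s; the ratio is 3.87.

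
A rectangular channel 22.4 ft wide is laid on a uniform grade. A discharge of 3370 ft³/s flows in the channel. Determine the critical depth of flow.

For a rectangular channel, critical depth y_c = (q²/g)^(1/3) where q = Q/b = 3370/22.4 = 150.4 ft²/s.
So y_c = (150.4²/32.2)^(1/3) = 8.89 ft.

y_c = 8.89 ft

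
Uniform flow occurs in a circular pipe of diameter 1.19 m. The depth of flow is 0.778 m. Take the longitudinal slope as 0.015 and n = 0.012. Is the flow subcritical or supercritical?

For a circular section of diameter D = 1.19 m at depth y = 0.778 m, the central angle is θ = 2 arccos(1 − 2y/D) = 3.767 rad. Then A = (D²/8)(θ − sin θ) = 0.7704 m² and P = Dθ/2 = 2.241 m.
Hydraulic radius R = A/P = 0.7704/2.241 = 0.3437 m.
V = (1/n) R^(2/3) √S = (1/0.012) × 0.3437^(2/3) × √0.015 = 5.008 m/s. Hydraulic depth D_h = A/T = 0.7704/1.132 = 0.6804 m.
Froude number Fr = V/√(g·D_h) = 5.008/√(9.81×0.6804) = 1.94, which is greater than 1, so the flow is supercritical.

supercritical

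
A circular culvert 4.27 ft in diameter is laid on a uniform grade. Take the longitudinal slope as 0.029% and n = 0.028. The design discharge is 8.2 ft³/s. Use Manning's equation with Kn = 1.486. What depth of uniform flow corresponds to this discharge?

Manning's equation rearranged: A R^(2/3) = nQ / (1.486·√S) = 0.028 × 8.2 / (1.486 × √0.00029) = 9.073.
Trying y = 2.04 ft: A R^(2/3) = 6.918 — low.
Trying y = 2.62 ft: A R^(2/3) = 10.4 — high.
Trying y = 2.4 ft: A R^(2/3) = 9.072 — matches.

y_n = 2.4 ft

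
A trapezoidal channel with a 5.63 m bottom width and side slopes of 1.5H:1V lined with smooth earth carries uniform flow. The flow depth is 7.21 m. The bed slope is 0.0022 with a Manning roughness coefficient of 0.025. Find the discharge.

Q = 537 m³/s

With bottom width b = 5.63 m and side slope z = 1.5: A = (b + zy)y = (5.63 + 1.5×7.21)×7.21 = 118.6 m²; P = b + 2y√(1+z²) = 5.63 + 2×7.21×1.803 = 31.63 m.
Hydraulic radius R = A/P = 118.6/31.63 = 3.749 m.
Manning's equation: Q = (1/n) A R^(2/3) S^(1/2) = (1/0.025) × 118.6 × 3.749^(2/3) × 0.0022^(1/2) = 537 m³/s.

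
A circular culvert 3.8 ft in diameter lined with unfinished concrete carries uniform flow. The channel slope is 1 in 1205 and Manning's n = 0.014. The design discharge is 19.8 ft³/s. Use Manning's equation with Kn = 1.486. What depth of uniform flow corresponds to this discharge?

y_n = 2.1 ft

Manning's equation rearranged: A R^(2/3) = nQ / (1.486·√S) = 0.014 × 19.8 / (1.486 × √0.0008299) = 6.475.
At y = 1.86 ft: A R^(2/3) = 5.285 — short.
At y = 2.48 ft: A R^(2/3) = 8.338 — over.
At y = 2.1 ft: A R^(2/3) = 6.469 — matches.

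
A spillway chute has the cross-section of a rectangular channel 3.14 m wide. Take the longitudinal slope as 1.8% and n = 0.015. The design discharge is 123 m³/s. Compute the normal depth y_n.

Manning's equation rearranged: A R^(2/3) = nQ / (1·√S) = 0.015 × 123 / (√0.018) = 13.75.
At y = 3.59 m: A R^(2/3) = 11.96 — short.
At y = 4.04 m: A R^(2/3) = 13.77 — close enough.

y_n = 4.04 m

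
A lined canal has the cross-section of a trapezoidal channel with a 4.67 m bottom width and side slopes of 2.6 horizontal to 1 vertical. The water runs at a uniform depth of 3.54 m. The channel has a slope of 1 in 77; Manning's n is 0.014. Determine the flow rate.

With bottom width b = 4.67 m and side slope z = 2.6: A = (b + zy)y = (4.67 + 2.6×3.54)×3.54 = 49.11 m²; P = b + 2y√(1+z²) = 4.67 + 2×3.54×2.786 = 24.39 m.
Hydraulic radius R = A/P = 49.11/24.39 = 2.013 m.
Manning's equation: Q = (1/n) A R^(2/3) S^(1/2) = (1/0.014) × 49.11 × 2.013^(2/3) × 0.01299^(1/2) = 637 m³/s.

Q = 637 m³/s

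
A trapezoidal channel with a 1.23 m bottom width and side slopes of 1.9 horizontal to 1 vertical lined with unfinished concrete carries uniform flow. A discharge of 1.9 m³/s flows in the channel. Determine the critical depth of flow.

At critical depth, Q² T / (g A³) = 1, i.e. A³/T = Q²/g = 1.9²/9.81 = 0.368.
Try y = 0.598 m: A³/T = 0.8089 — over.
Try y = 0.384 m: A³/T = 0.1584 — short.
Try y = 0.484 m: A³/T = 0.3669 — ≈ 0.368.

y_c = 0.484 m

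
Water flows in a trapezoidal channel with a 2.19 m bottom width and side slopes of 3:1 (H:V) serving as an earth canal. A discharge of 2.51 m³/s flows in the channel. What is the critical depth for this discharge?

y_c = 0.419 m

At critical depth, Q² T / (g A³) = 1, i.e. A³/T = Q²/g = 2.51²/9.81 = 0.6422.
Trying y = 0.349 m: A³/T = 0.3366 — too small.
Trying y = 0.517 m: A³/T = 1.367 — too large.
Trying y = 0.419 m: A³/T = 0.6405 — ≈ 0.6422.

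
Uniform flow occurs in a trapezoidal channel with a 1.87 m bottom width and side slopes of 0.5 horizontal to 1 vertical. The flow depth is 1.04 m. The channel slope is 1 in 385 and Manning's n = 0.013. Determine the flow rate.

With bottom width b = 1.87 m and side slope z = 0.5: A = (b + zy)y = (1.87 + 0.5×1.04)×1.04 = 2.486 m²; P = b + 2y√(1+z²) = 1.87 + 2×1.04×1.118 = 4.196 m.
Hydraulic radius R = A/P = 2.486/4.196 = 0.5924 m.
Manning's equation: Q = (1/n) A R^(2/3) S^(1/2) = (1/0.013) × 2.486 × 0.5924^(2/3) × 0.002597^(1/2) = 6.87 m³/s.

Q = 6.87 m³/s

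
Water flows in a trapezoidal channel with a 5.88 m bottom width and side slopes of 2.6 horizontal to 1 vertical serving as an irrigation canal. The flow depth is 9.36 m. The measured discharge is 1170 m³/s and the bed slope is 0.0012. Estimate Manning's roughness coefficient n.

With bottom width b = 5.88 m and side slope z = 2.6: A = (b + zy)y = (5.88 + 2.6×9.36)×9.36 = 282.8 m²; P = b + 2y√(1+z²) = 5.88 + 2×9.36×2.786 = 58.03 m.
Hydraulic radius R = A/P = 282.8/58.03 = 4.874 m.
Rearranging Manning's equation: n = (1/Q) A R^(2/3) S^(1/2) = (1/1170) × 282.8 × 4.874^(2/3) × √0.0012 = 0.0241.

n = 0.0241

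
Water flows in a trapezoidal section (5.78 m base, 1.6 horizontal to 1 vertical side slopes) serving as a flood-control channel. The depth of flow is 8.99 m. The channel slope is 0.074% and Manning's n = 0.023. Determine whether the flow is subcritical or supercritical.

subcritical

With bottom width b = 5.78 m and side slope z = 1.6: A = (b + zy)y = (5.78 + 1.6×8.99)×8.99 = 181.3 m²; P = b + 2y√(1+z²) = 5.78 + 2×8.99×1.887 = 39.7 m.
Hydraulic radius R = A/P = 181.3/39.7 = 4.566 m.
V = (1/n) R^(2/3) √S = (1/0.023) × 4.566^(2/3) × √0.00074 = 3.255 m/s. Hydraulic depth D_h = A/T = 181.3/34.55 = 5.247 m.
Froude number Fr = V/√(g·D_h) = 3.255/√(9.81×5.247) = 0.454, which is less than 1, so the flow is subcritical.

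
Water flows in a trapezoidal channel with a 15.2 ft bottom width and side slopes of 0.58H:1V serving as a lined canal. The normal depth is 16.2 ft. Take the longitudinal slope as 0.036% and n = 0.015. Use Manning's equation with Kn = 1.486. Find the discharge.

With bottom width b = 15.2 ft and side slope z = 0.58: A = (b + zy)y = (15.2 + 0.58×16.2)×16.2 = 398.5 ft²; P = b + 2y√(1+z²) = 15.2 + 2×16.2×1.156 = 52.66 ft.
Hydraulic radius R = A/P = 398.5/52.66 = 7.567 ft.
Manning's equation: Q = (1.486/n) A R^(2/3) S^(1/2) = (1.486/0.015) × 398.5 × 7.567^(2/3) × 0.00036^(1/2) = 2890 ft³/s.

Q = 2890 ft³/s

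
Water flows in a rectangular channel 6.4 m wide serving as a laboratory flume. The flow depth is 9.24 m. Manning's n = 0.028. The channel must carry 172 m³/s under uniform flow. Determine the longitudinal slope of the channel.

Flow area A = b·y = 6.4 × 9.24 = 59.14 m². Wetted perimeter P = b + 2y = 6.4 + 2×9.24 = 24.88 m.
Hydraulic radius R = A/P = 59.14/24.88 = 2.377 m.
From Manning's equation, S = [nQ / (1 A R^(2/3))]² = [0.028 × 172 / (1 × 59.14 × 2.377^(2/3))]² = 0.00209.

S = 0.00209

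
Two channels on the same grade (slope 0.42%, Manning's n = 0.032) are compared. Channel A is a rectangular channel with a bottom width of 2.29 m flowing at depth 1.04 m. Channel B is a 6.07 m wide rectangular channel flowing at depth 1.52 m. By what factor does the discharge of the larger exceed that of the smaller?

5.86

Channel A: Flow area A = b·y = 2.29 × 1.04 = 2.382 m². Wetted perimeter P = b + 2y = 2.29 + 2×1.04 = 4.37 m. Hydraulic radius R = A/P = 2.382/4.37 = 0.545 m. Q_A = (1/0.032)·2.382·0.545^(2/3)·√0.0042 = 3.218 m³/s.
Channel B: Flow area A = b·y = 6.07 × 1.52 = 9.226 m². Wetted perimeter P = b + 2y = 6.07 + 2×1.52 = 9.11 m. Hydraulic radius R = A/P = 9.226/9.11 = 1.013 m. Q_B = (1/0.032)·9.226·1.013^(2/3)·√0.0042 = 18.84 m³/s.
The larger discharge is 18.84 m³/s and the smaller is 3.218 m³/s; the ratio is 5.86.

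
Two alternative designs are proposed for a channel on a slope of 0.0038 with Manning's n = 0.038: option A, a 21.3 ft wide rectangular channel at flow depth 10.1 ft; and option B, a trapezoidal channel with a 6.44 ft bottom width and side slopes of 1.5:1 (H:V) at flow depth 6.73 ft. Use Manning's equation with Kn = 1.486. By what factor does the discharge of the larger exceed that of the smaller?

2.45

Channel A: Flow area A = b·y = 21.3 × 10.1 = 215.1 ft². Wetted perimeter P = b + 2y = 21.3 + 2×10.1 = 41.5 ft. Hydraulic radius R = A/P = 215.1/41.5 = 5.184 ft. Q_A = (1.486/0.038)·215.1·5.184^(2/3)·√0.0038 = 1553 ft³/s.
Channel B: With bottom width b = 6.44 ft and side slope z = 1.5: A = (b + zy)y = (6.44 + 1.5×6.73)×6.73 = 111.3 ft²; P = b + 2y√(1+z²) = 6.44 + 2×6.73×1.803 = 30.71 ft. Hydraulic radius R = A/P = 111.3/30.71 = 3.624 ft. Q_B = (1.486/0.038)·111.3·3.624^(2/3)·√0.0038 = 632.9 ft³/s.
The larger discharge is 1553 ft³/s and the smaller is 632.9 ft³/s; the ratio is 2.45.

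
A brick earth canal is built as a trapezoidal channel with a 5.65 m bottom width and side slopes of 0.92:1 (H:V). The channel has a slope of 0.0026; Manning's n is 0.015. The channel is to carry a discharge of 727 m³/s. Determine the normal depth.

y_n = 7.37 m

Manning's equation rearranged: A R^(2/3) = nQ / (1·√S) = 0.015 × 727 / (√0.0026) = 213.9.
At y = 9.29 m: A R^(2/3) = 347.1 — too large.
At y = 5.21 m: A R^(2/3) = 106.7 — too small.
At y = 7.37 m: A R^(2/3) = 213.9 — ≈ 213.9.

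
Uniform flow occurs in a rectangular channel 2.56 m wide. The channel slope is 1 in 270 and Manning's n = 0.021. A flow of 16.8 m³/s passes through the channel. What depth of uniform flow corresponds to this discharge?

y_n = 2.52 m

Manning's equation rearranged: A R^(2/3) = nQ / (1·√S) = 0.021 × 16.8 / (√0.003704) = 5.797.
Trying y = 1.78 m: A R^(2/3) = 3.743 — low.
Trying y = 2.52 m: A R^(2/3) = 5.784 — ≈ 5.797.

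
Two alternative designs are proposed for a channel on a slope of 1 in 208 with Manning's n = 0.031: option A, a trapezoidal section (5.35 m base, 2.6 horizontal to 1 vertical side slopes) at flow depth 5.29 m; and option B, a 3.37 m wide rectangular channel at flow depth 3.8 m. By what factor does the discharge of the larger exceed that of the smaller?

Channel A: With bottom width b = 5.35 m and side slope z = 2.6: A = (b + zy)y = (5.35 + 2.6×5.29)×5.29 = 101.1 m²; P = b + 2y√(1+z²) = 5.35 + 2×5.29×2.786 = 34.82 m. Hydraulic radius R = A/P = 101.1/34.82 = 2.902 m. Q_A = (1/0.031)·101.1·2.902^(2/3)·√0.004808 = 459.9 m³/s.
Channel B: Flow area A = b·y = 3.37 × 3.8 = 12.81 m². Wetted perimeter P = b + 2y = 3.37 + 2×3.8 = 10.97 m. Hydraulic radius R = A/P = 12.81/10.97 = 1.167 m. Q_B = (1/0.031)·12.81·1.167^(2/3)·√0.004808 = 31.76 m³/s.
The larger discharge is 459.9 m³/s and the smaller is 31.76 m³/s; the ratio is 14.5.

14.5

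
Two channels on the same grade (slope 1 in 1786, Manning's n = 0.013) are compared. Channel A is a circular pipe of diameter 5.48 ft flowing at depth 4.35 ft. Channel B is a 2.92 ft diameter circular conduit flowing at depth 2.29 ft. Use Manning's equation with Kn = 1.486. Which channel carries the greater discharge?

channel A

Channel A: For a circular section of diameter D = 5.48 ft at depth y = 4.35 ft, the central angle is θ = 2 arccos(1 − 2y/D) = 4.398 rad. Then A = (D²/8)(θ − sin θ) = 20.08 ft² and P = Dθ/2 = 12.05 ft. Hydraulic radius R = A/P = 20.08/12.05 = 1.666 ft. Q_A = (1.486/0.013)·20.08·1.666^(2/3)·√0.0005599 = 76.33 ft³/s.
Channel B: For a circular section of diameter D = 2.92 ft at depth y = 2.29 ft, the central angle is θ = 2 arccos(1 − 2y/D) = 4.351 rad. Then A = (D²/8)(θ − sin θ) = 5.634 ft² and P = Dθ/2 = 6.352 ft. Hydraulic radius R = A/P = 5.634/6.352 = 0.8869 ft. Q_B = (1.486/0.013)·5.634·0.8869^(2/3)·√0.0005599 = 14.07 ft³/s.
Q_A = 76.33 ft³/s vs Q_B = 14.07 ft³/s, so channel A carries more.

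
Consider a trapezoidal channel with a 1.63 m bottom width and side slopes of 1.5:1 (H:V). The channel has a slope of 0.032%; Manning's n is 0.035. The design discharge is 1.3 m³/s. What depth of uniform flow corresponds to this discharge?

Manning's equation rearranged: A R^(2/3) = nQ / (1·√S) = 0.035 × 1.3 / (√0.00032) = 2.544.
Try y = 0.846 m: A R^(2/3) = 1.594 — short.
Try y = 1.19 m: A R^(2/3) = 3.162 — over.
Try y = 1.07 m: A R^(2/3) = 2.546 — ≈ 2.544.

y_n = 1.07 m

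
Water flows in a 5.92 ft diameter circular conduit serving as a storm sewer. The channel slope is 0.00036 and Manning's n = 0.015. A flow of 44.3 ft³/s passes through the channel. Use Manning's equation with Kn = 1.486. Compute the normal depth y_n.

y_n = 3.51 ft

Manning's equation rearranged: A R^(2/3) = nQ / (1.486·√S) = 0.015 × 44.3 / (1.486 × √0.00036) = 23.57.
At y = 4.08 ft: A R^(2/3) = 29.32 — too large.
At y = 3.06 ft: A R^(2/3) = 18.9 — too small.
At y = 3.51 ft: A R^(2/3) = 23.58 — ≈ 23.57.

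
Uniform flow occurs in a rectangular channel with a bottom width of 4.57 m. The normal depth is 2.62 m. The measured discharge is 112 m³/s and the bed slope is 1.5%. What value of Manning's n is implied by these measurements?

n = 0.015

Flow area A = b·y = 4.57 × 2.62 = 11.97 m². Wetted perimeter P = b + 2y = 4.57 + 2×2.62 = 9.81 m.
Hydraulic radius R = A/P = 11.97/9.81 = 1.221 m.
Rearranging Manning's equation: n = (1/Q) A R^(2/3) S^(1/2) = (1/112) × 11.97 × 1.221^(2/3) × √0.015 = 0.015.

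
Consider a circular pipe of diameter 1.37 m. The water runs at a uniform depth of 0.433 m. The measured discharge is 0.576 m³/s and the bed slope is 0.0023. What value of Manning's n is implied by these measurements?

For a circular section of diameter D = 1.37 m at depth y = 0.433 m, the central angle is θ = 2 arccos(1 − 2y/D) = 2.388 rad. Then A = (D²/8)(θ − sin θ) = 0.3998 m² and P = Dθ/2 = 1.636 m.
Hydraulic radius R = A/P = 0.3998/1.636 = 0.2444 m.
Rearranging Manning's equation: n = (1/Q) A R^(2/3) S^(1/2) = (1/0.576) × 0.3998 × 0.2444^(2/3) × √0.0023 = 0.013.

n = 0.013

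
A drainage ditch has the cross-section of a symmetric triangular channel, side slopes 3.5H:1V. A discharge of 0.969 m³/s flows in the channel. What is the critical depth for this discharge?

y_c = 0.435 m

At critical depth, Q² T / (g A³) = 1, i.e. A³/T = Q²/g = 0.969²/9.81 = 0.09571.
Try y = 0.379 m: A³/T = 0.0479 — low.
Try y = 0.5 m: A³/T = 0.1914 — high.
Try y = 0.435 m: A³/T = 0.0954 — matches.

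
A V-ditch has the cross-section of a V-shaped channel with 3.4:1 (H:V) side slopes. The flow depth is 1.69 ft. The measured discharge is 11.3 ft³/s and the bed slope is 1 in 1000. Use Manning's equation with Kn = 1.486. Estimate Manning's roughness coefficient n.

n = 0.0351

For a triangular section with side slope z = 3.4: A = zy² = 3.4×1.69² = 9.711 ft²; P = 2y√(1+z²) = 2×1.69×3.544 = 11.98 ft.
Hydraulic radius R = A/P = 9.711/11.98 = 0.8107 ft.
Rearranging Manning's equation: n = (1.486/Q) A R^(2/3) S^(1/2) = (1.486/11.3) × 9.711 × 0.8107^(2/3) × √0.001 = 0.0351.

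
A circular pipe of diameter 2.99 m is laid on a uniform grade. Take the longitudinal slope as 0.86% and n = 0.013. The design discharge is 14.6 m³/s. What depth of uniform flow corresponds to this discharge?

Manning's equation rearranged: A R^(2/3) = nQ / (1·√S) = 0.013 × 14.6 / (√0.0086) = 2.047.
Try y = 1.08 m: A R^(2/3) = 1.613 — low.
Try y = 1.36 m: A R^(2/3) = 2.455 — high.
Try y = 1.23 m: A R^(2/3) = 2.051 — close enough.

y_n = 1.23 m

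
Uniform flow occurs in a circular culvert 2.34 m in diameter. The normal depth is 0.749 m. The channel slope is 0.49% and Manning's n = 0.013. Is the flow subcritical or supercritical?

For a circular section of diameter D = 2.34 m at depth y = 0.749 m, the central angle is θ = 2 arccos(1 − 2y/D) = 2.405 rad. Then A = (D²/8)(θ − sin θ) = 1.187 m² and P = Dθ/2 = 2.814 m.
Hydraulic radius R = A/P = 1.187/2.814 = 0.4217 m.
V = (1/n) R^(2/3) √S = (1/0.013) × 0.4217^(2/3) × √0.0049 = 3.028 m/s. Hydraulic depth D_h = A/T = 1.187/2.183 = 0.5436 m.
Froude number Fr = V/√(g·D_h) = 3.028/√(9.81×0.5436) = 1.31, which is greater than 1, so the flow is supercritical.

supercritical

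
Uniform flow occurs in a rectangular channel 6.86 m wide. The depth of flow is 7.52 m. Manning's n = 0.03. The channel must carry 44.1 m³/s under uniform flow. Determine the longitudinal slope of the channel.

S = 0.00021

Flow area A = b·y = 6.86 × 7.52 = 51.59 m². Wetted perimeter P = b + 2y = 6.86 + 2×7.52 = 21.9 m.
Hydraulic radius R = A/P = 51.59/21.9 = 2.356 m.
From Manning's equation, S = [nQ / (1 A R^(2/3))]² = [0.03 × 44.1 / (1 × 51.59 × 2.356^(2/3))]² = 0.00021.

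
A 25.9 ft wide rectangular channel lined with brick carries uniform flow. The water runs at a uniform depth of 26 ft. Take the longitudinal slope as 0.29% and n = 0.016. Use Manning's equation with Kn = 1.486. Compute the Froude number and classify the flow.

Flow area A = b·y = 25.9 × 26 = 673.4 ft². Wetted perimeter P = b + 2y = 25.9 + 2×26 = 77.9 ft.
Hydraulic radius R = A/P = 673.4/77.9 = 8.644 ft.
V = (1.486/n) R^(2/3) √S = (1.486/0.016) × 8.644^(2/3) × √0.0029 = 21.07 ft/s. Hydraulic depth D_h = A/T = 673.4/25.9 = 26 ft.
Froude number Fr = V/√(g·D_h) = 21.07/√(32.2×26) = 0.728, which is less than 1, so the flow is subcritical.

subcritical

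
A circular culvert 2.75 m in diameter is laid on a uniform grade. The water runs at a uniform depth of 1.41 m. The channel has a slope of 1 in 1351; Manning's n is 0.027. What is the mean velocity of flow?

V = 0.793 m/s

For a circular section of diameter D = 2.75 m at depth y = 1.41 m, the central angle is θ = 2 arccos(1 − 2y/D) = 3.193 rad. Then A = (D²/8)(θ − sin θ) = 3.066 m² and P = Dθ/2 = 4.39 m.
Hydraulic radius R = A/P = 3.066/4.39 = 0.6985 m.
From Manning's equation, V = (1/n) R^(2/3) S^(1/2) = (1/0.027) × 0.6985^(2/3) × 0.0007402^(1/2) = 0.793 m/s.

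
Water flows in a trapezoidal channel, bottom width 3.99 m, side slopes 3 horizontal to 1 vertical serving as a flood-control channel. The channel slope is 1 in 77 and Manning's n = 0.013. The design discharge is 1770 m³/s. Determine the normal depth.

y_n = 5.21 m

Manning's equation rearranged: A R^(2/3) = nQ / (1·√S) = 0.013 × 1770 / (√0.01299) = 201.9.
Try y = 4.49 m: A R^(2/3) = 141.3 — low.
Try y = 6.61 m: A R^(2/3) = 358.7 — high.
Try y = 5.21 m: A R^(2/3) = 201.5 — close enough.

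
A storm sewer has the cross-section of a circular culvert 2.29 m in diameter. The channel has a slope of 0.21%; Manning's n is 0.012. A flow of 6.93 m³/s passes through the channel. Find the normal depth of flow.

Manning's equation rearranged: A R^(2/3) = nQ / (1·√S) = 0.012 × 6.93 / (√0.0021) = 1.815.
Trying y = 1.63 m: A R^(2/3) = 2.429 — too large.
Trying y = 1.33 m: A R^(2/3) = 1.814 — close enough.

y_n = 1.33 m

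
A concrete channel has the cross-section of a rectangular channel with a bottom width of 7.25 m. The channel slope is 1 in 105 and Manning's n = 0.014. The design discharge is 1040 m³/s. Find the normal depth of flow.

y_n = 10.6 m

Manning's equation rearranged: A R^(2/3) = nQ / (1·√S) = 0.014 × 1040 / (√0.009524) = 149.2.
Trying y = 7.26 m: A R^(2/3) = 94.82 — too small.
Trying y = 12.4 m: A R^(2/3) = 178.8 — too large.
Trying y = 10.6 m: A R^(2/3) = 149.1 — matches.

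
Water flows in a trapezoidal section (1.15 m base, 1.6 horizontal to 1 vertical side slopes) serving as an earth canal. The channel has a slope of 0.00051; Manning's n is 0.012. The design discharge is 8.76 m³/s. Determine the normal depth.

y_n = 1.52 m

Manning's equation rearranged: A R^(2/3) = nQ / (1·√S) = 0.012 × 8.76 / (√0.00051) = 4.655.
Trying y = 1.77 m: A R^(2/3) = 6.571 — high.
Trying y = 1.34 m: A R^(2/3) = 3.517 — low.
Trying y = 1.52 m: A R^(2/3) = 4.656 — close enough.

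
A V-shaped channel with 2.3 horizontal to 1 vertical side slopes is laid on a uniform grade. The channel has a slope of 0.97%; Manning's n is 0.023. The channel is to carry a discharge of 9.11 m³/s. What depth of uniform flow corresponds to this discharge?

y_n = 1.18 m

Manning's equation rearranged: A R^(2/3) = nQ / (1·√S) = 0.023 × 9.11 / (√0.0097) = 2.127.
Try y = 1.45 m: A R^(2/3) = 3.684 — high.
Try y = 0.953 m: A R^(2/3) = 1.203 — low.
Try y = 1.18 m: A R^(2/3) = 2.126 — close enough.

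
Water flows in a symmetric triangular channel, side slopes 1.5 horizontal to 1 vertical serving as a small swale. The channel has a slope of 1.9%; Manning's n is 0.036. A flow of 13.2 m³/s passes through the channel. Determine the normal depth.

y_n = 1.7 m

Manning's equation rearranged: A R^(2/3) = nQ / (1·√S) = 0.036 × 13.2 / (√0.019) = 3.447.
Trying y = 1.49 m: A R^(2/3) = 2.421 — short.
Trying y = 2.05 m: A R^(2/3) = 5.669 — over.
Trying y = 1.7 m: A R^(2/3) = 3.441 — ≈ 3.447.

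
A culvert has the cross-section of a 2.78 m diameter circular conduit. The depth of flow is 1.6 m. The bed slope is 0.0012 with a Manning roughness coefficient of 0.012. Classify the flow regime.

subcritical

For a circular section of diameter D = 2.78 m at depth y = 1.6 m, the central angle is θ = 2 arccos(1 − 2y/D) = 3.445 rad. Then A = (D²/8)(θ − sin θ) = 3.617 m² and P = Dθ/2 = 4.788 m.
Hydraulic radius R = A/P = 3.617/4.788 = 0.7553 m.
V = (1/n) R^(2/3) √S = (1/0.012) × 0.7553^(2/3) × √0.0012 = 2.394 m/s. Hydraulic depth D_h = A/T = 3.617/2.748 = 1.316 m.
Froude number Fr = V/√(g·D_h) = 2.394/√(9.81×1.316) = 0.666, which is less than 1, so the flow is subcritical.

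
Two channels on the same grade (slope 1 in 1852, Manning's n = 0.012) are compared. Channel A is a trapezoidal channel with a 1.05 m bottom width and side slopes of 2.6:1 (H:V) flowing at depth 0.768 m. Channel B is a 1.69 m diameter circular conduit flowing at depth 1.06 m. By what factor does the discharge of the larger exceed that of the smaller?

Channel A: With bottom width b = 1.05 m and side slope z = 2.6: A = (b + zy)y = (1.05 + 2.6×0.768)×0.768 = 2.34 m²; P = b + 2y√(1+z²) = 1.05 + 2×0.768×2.786 = 5.329 m. Hydraulic radius R = A/P = 2.34/5.329 = 0.4391 m. Q_A = (1/0.012)·2.34·0.4391^(2/3)·√0.00054 = 2.618 m³/s.
Channel B: For a circular section of diameter D = 1.69 m at depth y = 1.06 m, the central angle is θ = 2 arccos(1 − 2y/D) = 3.656 rad. Then A = (D²/8)(θ − sin θ) = 1.481 m² and P = Dθ/2 = 3.089 m. Hydraulic radius R = A/P = 1.481/3.089 = 0.4794 m. Q_B = (1/0.012)·1.481·0.4794^(2/3)·√0.00054 = 1.757 m³/s.
The larger discharge is 2.618 m³/s and the smaller is 1.757 m³/s; the ratio is 1.49.

1.49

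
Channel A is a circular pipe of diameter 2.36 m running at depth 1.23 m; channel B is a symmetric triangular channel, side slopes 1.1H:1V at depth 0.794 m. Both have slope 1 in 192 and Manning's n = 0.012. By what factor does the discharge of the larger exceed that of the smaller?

5.38

Channel A: For a circular section of diameter D = 2.36 m at depth y = 1.23 m, the central angle is θ = 2 arccos(1 − 2y/D) = 3.226 rad. Then A = (D²/8)(θ − sin θ) = 2.305 m² and P = Dθ/2 = 3.807 m. Hydraulic radius R = A/P = 2.305/3.807 = 0.6055 m. Q_A = (1/0.012)·2.305·0.6055^(2/3)·√0.005208 = 9.922 m³/s.
Channel B: For a triangular section with side slope z = 1.1: A = zy² = 1.1×0.794² = 0.6935 m²; P = 2y√(1+z²) = 2×0.794×1.487 = 2.361 m. Hydraulic radius R = A/P = 0.6935/2.361 = 0.2938 m. Q_B = (1/0.012)·0.6935·0.2938^(2/3)·√0.005208 = 1.843 m³/s.
The larger discharge is 9.922 m³/s and the smaller is 1.843 m³/s; the ratio is 5.38.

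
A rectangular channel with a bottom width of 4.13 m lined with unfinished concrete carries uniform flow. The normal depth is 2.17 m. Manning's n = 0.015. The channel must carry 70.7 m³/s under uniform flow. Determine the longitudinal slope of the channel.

S = 0.013

Flow area A = b·y = 4.13 × 2.17 = 8.962 m². Wetted perimeter P = b + 2y = 4.13 + 2×2.17 = 8.47 m.
Hydraulic radius R = A/P = 8.962/8.47 = 1.058 m.
From Manning's equation, S = [nQ / (1 A R^(2/3))]² = [0.015 × 70.7 / (1 × 8.962 × 1.058^(2/3))]² = 0.013.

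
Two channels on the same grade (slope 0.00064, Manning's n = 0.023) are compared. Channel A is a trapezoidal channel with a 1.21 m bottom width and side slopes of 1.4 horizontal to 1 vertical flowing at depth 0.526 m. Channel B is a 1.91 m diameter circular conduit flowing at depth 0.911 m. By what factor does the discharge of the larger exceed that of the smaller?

Channel A: With bottom width b = 1.21 m and side slope z = 1.4: A = (b + zy)y = (1.21 + 1.4×0.526)×0.526 = 1.024 m²; P = b + 2y√(1+z²) = 1.21 + 2×0.526×1.72 = 3.02 m. Hydraulic radius R = A/P = 1.024/3.02 = 0.339 m. Q_A = (1/0.023)·1.024·0.339^(2/3)·√0.00064 = 0.5475 m³/s.
Channel B: For a circular section of diameter D = 1.91 m at depth y = 0.911 m, the central angle is θ = 2 arccos(1 − 2y/D) = 3.049 rad. Then A = (D²/8)(θ − sin θ) = 1.349 m² and P = Dθ/2 = 2.912 m. Hydraulic radius R = A/P = 1.349/2.912 = 0.4631 m. Q_B = (1/0.023)·1.349·0.4631^(2/3)·√0.00064 = 0.8879 m³/s.
The larger discharge is 0.8879 m³/s and the smaller is 0.5475 m³/s; the ratio is 1.62.

1.62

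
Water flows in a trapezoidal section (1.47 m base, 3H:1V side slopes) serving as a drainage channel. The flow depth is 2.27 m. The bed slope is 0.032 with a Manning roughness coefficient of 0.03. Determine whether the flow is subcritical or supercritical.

supercritical

With bottom width b = 1.47 m and side slope z = 3: A = (b + zy)y = (1.47 + 3×2.27)×2.27 = 18.8 m²; P = b + 2y√(1+z²) = 1.47 + 2×2.27×3.162 = 15.83 m.
Hydraulic radius R = A/P = 18.8/15.83 = 1.188 m.
V = (1/n) R^(2/3) √S = (1/0.03) × 1.188^(2/3) × √0.032 = 6.687 m/s. Hydraulic depth D_h = A/T = 18.8/15.09 = 1.246 m.
Froude number Fr = V/√(g·D_h) = 6.687/√(9.81×1.246) = 1.91, which is greater than 1, so the flow is supercritical.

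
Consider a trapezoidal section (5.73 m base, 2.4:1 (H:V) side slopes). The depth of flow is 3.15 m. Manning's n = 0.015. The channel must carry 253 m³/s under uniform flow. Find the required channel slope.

With bottom width b = 5.73 m and side slope z = 2.4: A = (b + zy)y = (5.73 + 2.4×3.15)×3.15 = 41.86 m²; P = b + 2y√(1+z²) = 5.73 + 2×3.15×2.6 = 22.11 m.
Hydraulic radius R = A/P = 41.86/22.11 = 1.893 m.
From Manning's equation, S = [nQ / (1 A R^(2/3))]² = [0.015 × 253 / (1 × 41.86 × 1.893^(2/3))]² = 0.00351.

S = 0.00351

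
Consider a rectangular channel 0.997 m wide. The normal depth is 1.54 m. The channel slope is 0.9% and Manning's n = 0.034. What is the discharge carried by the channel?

Flow area A = b·y = 0.997 × 1.54 = 1.535 m². Wetted perimeter P = b + 2y = 0.997 + 2×1.54 = 4.077 m.
Hydraulic radius R = A/P = 1.535/4.077 = 0.3766 m.
Manning's equation: Q = (1/n) A R^(2/3) S^(1/2) = (1/0.034) × 1.535 × 0.3766^(2/3) × 0.009^(1/2) = 2.23 m³/s.

Q = 2.23 m³/s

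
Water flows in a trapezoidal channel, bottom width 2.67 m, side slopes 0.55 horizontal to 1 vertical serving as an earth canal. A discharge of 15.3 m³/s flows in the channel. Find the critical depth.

y_c = 1.36 m

At critical depth, Q² T / (g A³) = 1, i.e. A³/T = Q²/g = 15.3²/9.81 = 23.86.
Try y = 1.18 m: A³/T = 15.14 — short.
Try y = 1.65 m: A³/T = 45.86 — over.
Try y = 1.36 m: A³/T = 24.11 — matches.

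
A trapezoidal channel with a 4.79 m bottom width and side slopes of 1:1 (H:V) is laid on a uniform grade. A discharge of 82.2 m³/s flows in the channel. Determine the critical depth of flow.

y_c = 2.58 m

At critical depth, Q² T / (g A³) = 1, i.e. A³/T = Q²/g = 82.2²/9.81 = 688.8.
Try y = 2.28 m: A³/T = 448 — too small.
Try y = 2.58 m: A³/T = 690.9 — matches.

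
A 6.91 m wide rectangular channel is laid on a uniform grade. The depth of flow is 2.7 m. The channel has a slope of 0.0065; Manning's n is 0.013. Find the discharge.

Q = 153 m³/s

Flow area A = b·y = 6.91 × 2.7 = 18.66 m². Wetted perimeter P = b + 2y = 6.91 + 2×2.7 = 12.31 m.
Hydraulic radius R = A/P = 18.66/12.31 = 1.516 m.
Manning's equation: Q = (1/n) A R^(2/3) S^(1/2) = (1/0.013) × 18.66 × 1.516^(2/3) × 0.0065^(1/2) = 153 m³/s.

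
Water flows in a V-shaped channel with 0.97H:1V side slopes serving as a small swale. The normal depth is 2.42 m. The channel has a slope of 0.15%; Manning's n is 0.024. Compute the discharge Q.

For a triangular section with side slope z = 0.97: A = zy² = 0.97×2.42² = 5.681 m²; P = 2y√(1+z²) = 2×2.42×1.393 = 6.743 m.
Hydraulic radius R = A/P = 5.681/6.743 = 0.8425 m.
Manning's equation: Q = (1/n) A R^(2/3) S^(1/2) = (1/0.024) × 5.681 × 0.8425^(2/3) × 0.0015^(1/2) = 8.18 m³/s.

Q = 8.18 m³/s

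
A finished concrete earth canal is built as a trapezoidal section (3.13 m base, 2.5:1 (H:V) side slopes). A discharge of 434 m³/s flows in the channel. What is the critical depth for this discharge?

At critical depth, Q² T / (g A³) = 1, i.e. A³/T = Q²/g = 434²/9.81 = 19200.
At y = 5.96 m: A³/T = 37680 — high.
At y = 5.14 m: A³/T = 19220 — close enough.

y_c = 5.14 m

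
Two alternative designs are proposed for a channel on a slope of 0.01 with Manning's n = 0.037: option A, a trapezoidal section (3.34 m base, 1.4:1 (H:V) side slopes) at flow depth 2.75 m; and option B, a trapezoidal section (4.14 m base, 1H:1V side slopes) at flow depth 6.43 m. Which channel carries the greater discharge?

Channel A: With bottom width b = 3.34 m and side slope z = 1.4: A = (b + zy)y = (3.34 + 1.4×2.75)×2.75 = 19.77 m²; P = b + 2y√(1+z²) = 3.34 + 2×2.75×1.72 = 12.8 m. Hydraulic radius R = A/P = 19.77/12.8 = 1.544 m. Q_A = (1/0.037)·19.77·1.544^(2/3)·√0.01 = 71.4 m³/s.
Channel B: With bottom width b = 4.14 m and side slope z = 1: A = (b + zy)y = (4.14 + 1×6.43)×6.43 = 67.97 m²; P = b + 2y√(1+z²) = 4.14 + 2×6.43×1.414 = 22.33 m. Hydraulic radius R = A/P = 67.97/22.33 = 3.044 m. Q_B = (1/0.037)·67.97·3.044^(2/3)·√0.01 = 385.8 m³/s.
Q_A = 71.4 m³/s vs Q_B = 385.8 m³/s, so channel B carries more.

channel B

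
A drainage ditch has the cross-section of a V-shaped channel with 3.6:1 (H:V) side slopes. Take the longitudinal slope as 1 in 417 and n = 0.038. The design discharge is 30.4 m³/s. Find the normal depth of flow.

Manning's equation rearranged: A R^(2/3) = nQ / (1·√S) = 0.038 × 30.4 / (√0.002398) = 23.59.
Trying y = 2.09 m: A R^(2/3) = 15.8 — too small.
Trying y = 2.95 m: A R^(2/3) = 39.6 — too large.
Trying y = 2.43 m: A R^(2/3) = 23.61 — close enough.

y_n = 2.43 m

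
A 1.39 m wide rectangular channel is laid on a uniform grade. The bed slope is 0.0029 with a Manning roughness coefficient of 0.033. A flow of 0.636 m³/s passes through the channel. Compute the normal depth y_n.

y_n = 0.598 m

Manning's equation rearranged: A R^(2/3) = nQ / (1·√S) = 0.033 × 0.636 / (√0.0029) = 0.3897.
Try y = 0.709 m: A R^(2/3) = 0.4903 — over.
Try y = 0.446 m: A R^(2/3) = 0.26 — short.
Try y = 0.598 m: A R^(2/3) = 0.39 — matches.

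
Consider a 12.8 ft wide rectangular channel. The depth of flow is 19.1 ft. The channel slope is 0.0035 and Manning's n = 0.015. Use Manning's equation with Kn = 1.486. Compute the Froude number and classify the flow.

Flow area A = b·y = 12.8 × 19.1 = 244.5 ft². Wetted perimeter P = b + 2y = 12.8 + 2×19.1 = 51 ft.
Hydraulic radius R = A/P = 244.5/51 = 4.794 ft.
V = (1.486/n) R^(2/3) √S = (1.486/0.015) × 4.794^(2/3) × √0.0035 = 16.66 ft/s. Hydraulic depth D_h = A/T = 244.5/12.8 = 19.1 ft.
Froude number Fr = V/√(g·D_h) = 16.66/√(32.2×19.1) = 0.672, which is less than 1, so the flow is subcritical.

subcritical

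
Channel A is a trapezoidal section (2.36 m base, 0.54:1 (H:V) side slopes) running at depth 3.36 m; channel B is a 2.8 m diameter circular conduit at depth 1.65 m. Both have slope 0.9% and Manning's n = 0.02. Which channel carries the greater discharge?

channel A

Channel A: With bottom width b = 2.36 m and side slope z = 0.54: A = (b + zy)y = (2.36 + 0.54×3.36)×3.36 = 14.03 m²; P = b + 2y√(1+z²) = 2.36 + 2×3.36×1.136 = 9.997 m. Hydraulic radius R = A/P = 14.03/9.997 = 1.403 m. Q_A = (1/0.02)·14.03·1.403^(2/3)·√0.009 = 83.38 m³/s.
Channel B: For a circular section of diameter D = 2.8 m at depth y = 1.65 m, the central angle is θ = 2 arccos(1 − 2y/D) = 3.501 rad. Then A = (D²/8)(θ − sin θ) = 3.775 m² and P = Dθ/2 = 4.901 m. Hydraulic radius R = A/P = 3.775/4.901 = 0.7703 m. Q_B = (1/0.02)·3.775·0.7703^(2/3)·√0.009 = 15.05 m³/s.
Q_A = 83.38 m³/s vs Q_B = 15.05 m³/s, so channel A carries more.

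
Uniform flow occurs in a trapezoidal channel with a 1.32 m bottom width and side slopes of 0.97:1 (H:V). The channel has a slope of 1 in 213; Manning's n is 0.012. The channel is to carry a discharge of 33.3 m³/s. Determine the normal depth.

y_n = 1.93 m

Manning's equation rearranged: A R^(2/3) = nQ / (1·√S) = 0.012 × 33.3 / (√0.004695) = 5.832.
Try y = 1.32 m: A R^(2/3) = 2.672 — too small.
Try y = 2.26 m: A R^(2/3) = 8.159 — too large.
Try y = 1.93 m: A R^(2/3) = 5.827 — matches.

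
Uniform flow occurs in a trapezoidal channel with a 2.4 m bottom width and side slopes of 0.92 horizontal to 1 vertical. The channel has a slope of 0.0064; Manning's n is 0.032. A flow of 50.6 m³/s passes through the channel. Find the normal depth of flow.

Manning's equation rearranged: A R^(2/3) = nQ / (1·√S) = 0.032 × 50.6 / (√0.0064) = 20.24.
Try y = 2.11 m: A R^(2/3) = 9.915 — short.
Try y = 3.02 m: A R^(2/3) = 20.26 — matches.

y_n = 3.02 m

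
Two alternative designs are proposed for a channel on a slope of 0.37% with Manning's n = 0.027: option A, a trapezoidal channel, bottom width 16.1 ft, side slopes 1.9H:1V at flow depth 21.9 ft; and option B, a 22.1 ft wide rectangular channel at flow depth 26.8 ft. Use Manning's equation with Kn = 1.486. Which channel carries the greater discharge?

channel A

Channel A: With bottom width b = 16.1 ft and side slope z = 1.9: A = (b + zy)y = (16.1 + 1.9×21.9)×21.9 = 1264 ft²; P = b + 2y√(1+z²) = 16.1 + 2×21.9×2.147 = 110.1 ft. Hydraulic radius R = A/P = 1264/110.1 = 11.47 ft. Q_A = (1.486/0.027)·1264·11.47^(2/3)·√0.0037 = 21530 ft³/s.
Channel B: Flow area A = b·y = 22.1 × 26.8 = 592.3 ft². Wetted perimeter P = b + 2y = 22.1 + 2×26.8 = 75.7 ft. Hydraulic radius R = A/P = 592.3/75.7 = 7.824 ft. Q_B = (1.486/0.027)·592.3·7.824^(2/3)·√0.0037 = 7815 ft³/s.
Q_A = 21530 ft³/s vs Q_B = 7815 ft³/s, so channel A carries more.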